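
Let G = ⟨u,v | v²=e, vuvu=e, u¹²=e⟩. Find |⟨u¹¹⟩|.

|⟨u¹¹⟩| equals the order of u¹¹. Compute successive powers until reaching e:
  (u¹¹)¹ = u¹¹, (u¹¹)² = u¹⁰, (u¹¹)³ = u⁹, (u¹¹)⁴ = u⁸, (u¹¹)⁵ = u⁷, (u¹¹)⁶ = u⁶, (u¹¹)⁷ = u⁵, (u¹¹)⁸ = u⁴, (u¹¹)⁹ = u³, (u¹¹)¹⁰ = u², (u¹¹)¹¹ = u, (u¹¹)¹² = e.
The smallest positive k with (u¹¹)ᵏ = e is 12, so |⟨u¹¹⟩| = 12.

Answer: 12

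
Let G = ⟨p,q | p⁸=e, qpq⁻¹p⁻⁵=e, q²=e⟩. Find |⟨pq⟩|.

|⟨pq⟩| equals the order of pq. Compute successive powers until reaching e:
  (pq)¹ = pq, (pq)² = p⁶, (pq)³ = p⁷q, (pq)⁴ = p⁴, (pq)⁵ = p⁵q, (pq)⁶ = p², (pq)⁷ = p³q, (pq)⁸ = e.
The smallest positive k with (pq)ᵏ = e is 8, so |⟨pq⟩| = 8.

Answer: 8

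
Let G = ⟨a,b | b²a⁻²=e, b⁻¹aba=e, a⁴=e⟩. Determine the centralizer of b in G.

⟨b⟩ ⊆ C_G(b) since powers of b commute with b; so |C_G(b)| ≥ |⟨b⟩| = 4.
By orbit–stabilizer, |C_G(b)| = |G| / |conj. class of b| = 8 / 2 = 4.
The 4 elements commuting with b are {e, a², b, b⁻¹}.

Answer: {e, a², b, b⁻¹}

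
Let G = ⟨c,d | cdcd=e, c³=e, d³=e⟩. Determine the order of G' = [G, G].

G' = [G, G] is generated by all commutators. The generator-pair commutators are: [c, d] = cd²c.
The subgroup they normally generate is {e, cd, c²d², cd²c}, of order 4.
Check: |G/G'| = 12/4 = 3 is the order of the abelianisation.

Answer: 4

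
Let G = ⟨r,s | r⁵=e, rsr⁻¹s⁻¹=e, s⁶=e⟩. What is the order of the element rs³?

Compute successive powers until reaching e:
  (rs³)¹ = rs³, (rs³)² = r², (rs³)³ = r³s³, (rs³)⁴ = r⁴, (rs³)⁵ = s³, (rs³)⁶ = r, (rs³)⁷ = r²s³, (rs³)⁸ = r³, (rs³)⁹ = r⁴s³, (rs³)¹⁰ = e.
The smallest positive k with (rs³)ᵏ = e is 10.

Answer: 10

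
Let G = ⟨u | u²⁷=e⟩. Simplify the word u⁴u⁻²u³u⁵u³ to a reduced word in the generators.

Multiply left to right, reducing at each step:
  (u⁴) · u⁻² = u²
  (u²) · u³ = u⁵
  (u⁵) · u⁵ = u¹⁰
  (u¹⁰) · u³ = u¹³

Answer: u¹³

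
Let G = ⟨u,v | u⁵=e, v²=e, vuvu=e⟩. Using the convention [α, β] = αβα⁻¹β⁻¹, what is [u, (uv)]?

[u, (uv)] = u·(uv)·u⁻¹·(uv)⁻¹.
  u · (uv) = u²v
  (u²v) · (u⁴) = u³v
  (u³v) · (uv) = u²

Answer: u²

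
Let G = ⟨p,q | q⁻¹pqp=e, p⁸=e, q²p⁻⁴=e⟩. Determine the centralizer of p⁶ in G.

⟨p⁶⟩ ⊆ C_G(p⁶) since powers of p⁶ commute with p⁶; so |C_G(p⁶)| ≥ |⟨p⁶⟩| = 4.
By orbit–stabilizer, |C_G(p⁶)| = |G| / |conj. class of p⁶| = 16 / 2 = 8.
The 8 elements commuting with p⁶ are {e, p, p², p³, p⁴, p⁵, p⁶, p⁷}.

Answer: {e, p, p², p³, p⁴, p⁵, p⁶, p⁷}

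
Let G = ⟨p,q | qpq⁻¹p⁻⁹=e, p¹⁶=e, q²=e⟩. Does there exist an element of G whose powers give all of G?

Every cyclic group is abelian. But p·q = pq while q·p = p⁹q, so p·q ≠ q·p and G is not abelian. Hence G is not cyclic.

Answer: No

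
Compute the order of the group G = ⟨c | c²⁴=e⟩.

G is generated by a single element, so G is cyclic. The relator gives c²⁴ = e and no smaller power is forced to be e, so the 24 powers {c, e, c², c³, c⁴, c⁵, c⁶, c⁷, c⁸, c⁹, c²², c²³, c²¹, c²⁰, c¹², c¹³, c¹¹, c¹⁰, c¹⁴, c¹⁵, c¹⁶, c¹⁷, c¹⁸, c¹⁹} are distinct. Hence |G| = 24.

Answer: 24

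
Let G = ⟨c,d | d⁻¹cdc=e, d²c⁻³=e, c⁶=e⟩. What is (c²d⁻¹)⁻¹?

The order of (c²d⁻¹) is 4 (smallest k with (c²d⁻¹)ᵏ = e), so (c²d⁻¹)⁻¹ = (c²d⁻¹)³ = c²d.
Check: (c²d⁻¹) · (c²d) → (c²d⁻¹) · c² = d⁻¹;   (d⁻¹) · d = e, giving e as required.

Answer: c²d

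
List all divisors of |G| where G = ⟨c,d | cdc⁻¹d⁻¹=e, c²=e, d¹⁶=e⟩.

|G| = 32 = 2⁵. By Lagrange's theorem the order of any subgroup divides 32; the divisors of 32 are 1, 2, 4, 8, 16, 32.

Answer: 1, 2, 4, 8, 16, 32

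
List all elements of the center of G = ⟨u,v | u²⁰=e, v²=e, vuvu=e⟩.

An element z ∈ Z(G) iff z commutes with every generator.
For example u¹⁰ is central: (u¹⁰)·u = u¹¹ = u·(u¹⁰); (u¹⁰)·v = u¹⁰v = v·(u¹⁰).
Whereas u ∉ Z(G) since u·v = uv ≠ u¹⁹v = v·u.
Checking each of the 40 elements this way gives Z(G) = {e, u¹⁰}, of order 2.

Answer: {e, u¹⁰}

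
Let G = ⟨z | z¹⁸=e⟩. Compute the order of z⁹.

Compute successive powers until reaching e:
  (z⁹)¹ = z⁹, (z⁹)² = e.
The smallest positive k with (z⁹)ᵏ = e is 2.

Answer: 2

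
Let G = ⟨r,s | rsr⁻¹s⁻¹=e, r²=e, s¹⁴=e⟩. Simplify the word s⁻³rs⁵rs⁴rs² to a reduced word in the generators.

Multiply left to right, reducing at each step:
  (s¹¹) · r = rs¹¹
  (rs¹¹) · s⁵ = rs²
  (rs²) · r = s²
  (s²) · s⁴ = s⁶
  (s⁶) · r = rs⁶
  (rs⁶) · s² = rs⁸

Answer: rs⁸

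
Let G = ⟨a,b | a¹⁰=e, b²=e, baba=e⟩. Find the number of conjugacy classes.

The conjugacy classes (representative and size) are:
  [e] (size 1), [a] (size 2), [a²] (size 2), [a³] (size 2), [a⁴] (size 2), [a⁵] (size 1), [a²b] (size 5), [a³b] (size 5).
Class equation: 1 + 2 + 2 + 2 + 2 + 1 + 5 + 5 = 20 = |G|. So G has 8 conjugacy classes.

Answer: 8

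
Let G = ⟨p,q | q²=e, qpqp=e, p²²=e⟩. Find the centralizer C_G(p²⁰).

⟨p²⁰⟩ ⊆ C_G(p²⁰) since powers of p²⁰ commute with p²⁰; so |C_G(p²⁰)| ≥ |⟨p²⁰⟩| = 11.
By orbit–stabilizer, |C_G(p²⁰)| = |G| / |conj. class of p²⁰| = 44 / 2 = 22.
The 22 elements commuting with p²⁰ are {e, p, p², p³, p⁴, p⁵, p⁶, p⁷, p⁸, p⁹, p¹⁰, p¹¹, p¹², p¹³, p¹⁴, p¹⁵, p¹⁶, p¹⁷, p¹⁸, p¹⁹, p²⁰, p²¹}.

Answer: {e, p, p², p³, p⁴, p⁵, p⁶, p⁷, p⁸, p⁹, p¹⁰, p¹¹, p¹², p¹³, p¹⁴, p¹⁵, p¹⁶, p¹⁷, p¹⁸, p¹⁹, p²⁰, p²¹}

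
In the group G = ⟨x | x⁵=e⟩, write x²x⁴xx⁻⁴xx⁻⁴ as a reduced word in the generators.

Multiply left to right, reducing at each step:
  (x²) · x⁴ = x
  x · x = x²
  (x²) · x⁻⁴ = x³
  (x³) · x = x⁴
  (x⁴) · x⁻⁴ = e

Answer: e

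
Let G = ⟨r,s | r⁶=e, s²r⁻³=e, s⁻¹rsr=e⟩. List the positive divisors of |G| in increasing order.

|G| = 12 = 2² · 3. By Lagrange's theorem the order of any subgroup divides 12; the divisors of 12 are 1, 2, 3, 4, 6, 12.

Answer: 1, 2, 3, 4, 6, 12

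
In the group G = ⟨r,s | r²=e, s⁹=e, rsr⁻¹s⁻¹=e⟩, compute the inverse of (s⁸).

The order of (s⁸) is 9 (smallest k with (s⁸)ᵏ = e), so (s⁸)⁻¹ = (s⁸)⁸ = s.
Check: (s⁸) · s → (s⁸) · s = e, giving e as required.

Answer: s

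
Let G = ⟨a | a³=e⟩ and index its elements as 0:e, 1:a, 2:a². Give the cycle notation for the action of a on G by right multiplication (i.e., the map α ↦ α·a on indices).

(0 1 2)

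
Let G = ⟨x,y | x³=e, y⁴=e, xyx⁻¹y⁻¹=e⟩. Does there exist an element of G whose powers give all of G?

|G| = 12. The element xy has order 12 (its powers give 12 distinct elements), so ⟨xy⟩ = G and G is cyclic.

Answer: Yes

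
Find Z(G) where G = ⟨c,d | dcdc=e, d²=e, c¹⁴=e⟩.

An element z ∈ Z(G) iff z commutes with every generator.
For example c⁷ is central: (c⁷)·c = c⁸ = c·(c⁷); (c⁷)·d = c⁷d = d·(c⁷).
Whereas c ∉ Z(G) since c·d = cd ≠ c¹³d = d·c.
Checking each of the 28 elements this way gives Z(G) = {e, c⁷}, of order 2.

Answer: {e, c⁷}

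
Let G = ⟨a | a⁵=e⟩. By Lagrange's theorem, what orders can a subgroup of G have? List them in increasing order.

|G| = 5 = 5. By Lagrange's theorem the order of any subgroup divides 5; the divisors of 5 are 1, 5.

Answer: 1, 5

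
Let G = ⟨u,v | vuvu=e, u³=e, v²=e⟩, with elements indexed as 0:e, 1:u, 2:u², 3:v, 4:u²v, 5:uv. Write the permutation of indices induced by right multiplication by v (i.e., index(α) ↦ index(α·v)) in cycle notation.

(0 3)(1 5)(2 4)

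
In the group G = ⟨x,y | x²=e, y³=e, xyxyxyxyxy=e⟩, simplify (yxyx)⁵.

Compute successive powers of (yxyx), reducing at each step:
  (yxyx)²: (yxyx) · y = xy²xy²x;   (xy²xy²x) · x = xy²xy²;   (xy²xy²) · y = xy²x;   (xy²x) · x = xy²
  (yxyx)³: (xy²) · y = x;   x · x = e;   e · y = y;   y · x = yx
  (yxyx)⁴: (yx) · y = yxy;   (yxy) · x = yxyx;   (yxyx) · y = xy²xy²x;   (xy²xy²x) · x = xy²xy²
  (yxyx)⁵: (xy²xy²) · y = xy²x;   (xy²x) · x = xy²;   (xy²) · y = x;   x · x = e

Answer: e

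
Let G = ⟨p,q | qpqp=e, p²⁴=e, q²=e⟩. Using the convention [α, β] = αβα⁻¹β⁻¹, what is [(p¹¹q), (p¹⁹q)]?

[(p¹¹q), (p¹⁹q)] = (p¹¹q)·(p¹⁹q)·(p¹¹q)⁻¹·(p¹⁹q)⁻¹.
  (p¹¹q) · (p¹⁹q) = p¹⁶
  (p¹⁶) · (p¹¹q) = p³q
  (p³q) · (p¹⁹q) = p⁸

Answer: p⁸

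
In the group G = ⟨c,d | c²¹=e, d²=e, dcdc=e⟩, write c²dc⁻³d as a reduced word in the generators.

Multiply left to right, reducing at each step:
  (c²) · d = c²d
  (c²d) · c⁻³ = c⁵d
  (c⁵d) · d = c⁵

Answer: c⁵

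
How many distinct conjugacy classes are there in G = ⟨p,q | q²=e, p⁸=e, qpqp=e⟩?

The conjugacy classes (representative and size) are:
  [e] (size 1), [p] (size 2), [p⁶] (size 2), [p³] (size 2), [p⁴] (size 1), [q] (size 4), [p⁵q] (size 4).
Class equation: 1 + 2 + 2 + 2 + 1 + 4 + 4 = 16 = |G|. So G has 7 conjugacy classes.

Answer: 7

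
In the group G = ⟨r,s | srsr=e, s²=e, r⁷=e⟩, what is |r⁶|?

Compute successive powers until reaching e:
  (r⁶)¹ = r⁶, (r⁶)² = r⁵, (r⁶)³ = r⁴, (r⁶)⁴ = r³, (r⁶)⁵ = r², (r⁶)⁶ = r, (r⁶)⁷ = e.
The smallest positive k with (r⁶)ᵏ = e is 7.

Answer: 7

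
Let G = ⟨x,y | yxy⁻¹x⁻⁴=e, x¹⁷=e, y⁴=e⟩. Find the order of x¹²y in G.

Compute successive powers until reaching e:
  (x¹²y)¹ = x¹²y, (x¹²y)² = x⁹y², (x¹²y)³ = x¹⁴y³, (x¹²y)⁴ = e.
The smallest positive k with (x¹²y)ᵏ = e is 4.

Answer: 4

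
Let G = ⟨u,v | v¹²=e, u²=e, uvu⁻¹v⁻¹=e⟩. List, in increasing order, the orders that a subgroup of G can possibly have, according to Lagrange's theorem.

|G| = 24 = 2³ · 3. By Lagrange's theorem the order of any subgroup divides 24; the divisors of 24 are 1, 2, 3, 4, 6, 8, 12, 24.

Answer: 1, 2, 3, 4, 6, 8, 12, 24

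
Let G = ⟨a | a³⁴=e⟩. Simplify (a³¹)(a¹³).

Compute (a³¹) · (a¹³) by multiplying left to right and reducing via the relations at each step:
  (a³¹) · a¹³ = a¹⁰

Answer: a¹⁰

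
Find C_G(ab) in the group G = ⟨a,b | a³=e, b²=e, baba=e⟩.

⟨ab⟩ ⊆ C_G(ab) since powers of ab commute with ab; so |C_G(ab)| ≥ |⟨ab⟩| = 2.
By orbit–stabilizer, |C_G(ab)| = |G| / |conj. class of ab| = 6 / 3 = 2.
The 2 elements commuting with ab are {e, ab}.

Answer: {e, ab}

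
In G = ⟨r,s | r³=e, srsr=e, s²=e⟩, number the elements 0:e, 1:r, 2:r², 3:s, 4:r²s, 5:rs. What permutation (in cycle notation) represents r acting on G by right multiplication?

(0 1 2)(3 4 5)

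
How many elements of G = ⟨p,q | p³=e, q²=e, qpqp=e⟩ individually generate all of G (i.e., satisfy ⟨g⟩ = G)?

⟨g⟩ = G would require ord(g) = |G| = 6, but the maximum element order in G is 3 < 6. So G is not cyclic and no single element generates it: the count is 0.

Answer: 0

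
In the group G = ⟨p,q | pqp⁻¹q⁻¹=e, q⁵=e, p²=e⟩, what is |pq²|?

Compute successive powers until reaching e:
  (pq²)¹ = pq², (pq²)² = q⁴, (pq²)³ = pq, (pq²)⁴ = q³, (pq²)⁵ = p, (pq²)⁶ = q², (pq²)⁷ = pq⁴, (pq²)⁸ = q, (pq²)⁹ = pq³, (pq²)¹⁰ = e.
The smallest positive k with (pq²)ᵏ = e is 10.

Answer: 10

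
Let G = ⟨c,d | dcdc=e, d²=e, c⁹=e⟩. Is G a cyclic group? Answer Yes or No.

Every cyclic group is abelian. But c·d = cd while d·c = c⁸d, so c·d ≠ d·c and G is not abelian. Hence G is not cyclic.

Answer: No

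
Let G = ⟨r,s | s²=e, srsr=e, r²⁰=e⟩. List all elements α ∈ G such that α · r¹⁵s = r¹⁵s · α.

⟨r¹⁵s⟩ ⊆ C_G(r¹⁵s) since powers of r¹⁵s commute with r¹⁵s; so |C_G(r¹⁵s)| ≥ |⟨r¹⁵s⟩| = 2.
By orbit–stabilizer, |C_G(r¹⁵s)| = |G| / |conj. class of r¹⁵s| = 40 / 10 = 4.
The 4 elements commuting with r¹⁵s are {e, r¹⁰, r⁵s, r¹⁵s}.

Answer: {e, r¹⁰, r⁵s, r¹⁵s}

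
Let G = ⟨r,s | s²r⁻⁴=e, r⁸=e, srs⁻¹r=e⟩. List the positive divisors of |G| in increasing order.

|G| = 16 = 2⁴. By Lagrange's theorem the order of any subgroup divides 16; the divisors of 16 are 1, 2, 4, 8, 16.

Answer: 1, 2, 4, 8, 16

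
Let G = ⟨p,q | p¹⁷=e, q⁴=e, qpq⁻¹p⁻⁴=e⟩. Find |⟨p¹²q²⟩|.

|⟨p¹²q²⟩| equals the order of p¹²q². Compute successive powers until reaching e:
  (p¹²q²)¹ = p¹²q², (p¹²q²)² = e.
The smallest positive k with (p¹²q²)ᵏ = e is 2, so |⟨p¹²q²⟩| = 2.

Answer: 2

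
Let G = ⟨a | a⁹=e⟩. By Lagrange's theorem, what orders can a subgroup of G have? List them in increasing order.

|G| = 9 = 3². By Lagrange's theorem the order of any subgroup divides 9; the divisors of 9 are 1, 3, 9.

Answer: 1, 3, 9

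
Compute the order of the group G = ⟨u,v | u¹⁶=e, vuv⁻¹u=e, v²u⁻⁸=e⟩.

Enumerate words in the generators, reducing via the relations: the distinct elements are
  {e, u, v, uv, u², u³, u⁴, u⁵, u⁶, u⁷, u⁸, u⁹, u²v, u³v, u¹², u¹³, u¹¹, u¹⁰, u¹⁴, u¹⁵, u⁴v, u⁵v, u⁶v, u⁷v, v⁻¹, uv⁻¹, u²v⁻¹, u³v⁻¹, u⁴v⁻¹, u⁵v⁻¹, u⁶v⁻¹, u⁷v⁻¹}.
No further products give new elements, so |G| = 32.

Answer: 32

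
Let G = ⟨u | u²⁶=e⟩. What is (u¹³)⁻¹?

The order of (u¹³) is 2 (smallest k with (u¹³)ᵏ = e), so (u¹³)⁻¹ = (u¹³)¹ = u¹³.
Check: (u¹³) · (u¹³) → (u¹³) · u¹³ = e, giving e as required.

Answer: u¹³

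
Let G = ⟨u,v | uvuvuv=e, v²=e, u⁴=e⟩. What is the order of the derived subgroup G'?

G' = [G, G] is generated by all commutators. The generator-pair commutators are: [u, v] = u²vu.
The subgroup they normally generate is {e, u², uv, vu³, u²vu, u³v, u²vu³, vu, uvu², vu²v, u²vu²v, u³vu²}, of order 12.
Check: |G/G'| = 24/12 = 2 is the order of the abelianisation.

Answer: 12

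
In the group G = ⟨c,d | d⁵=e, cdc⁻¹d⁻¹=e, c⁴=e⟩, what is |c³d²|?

Compute successive powers until reaching e:
  (c³d²)¹ = c³d², (c³d²)² = c²d⁴, (c³d²)³ = cd, (c³d²)⁴ = d³, (c³d²)⁵ = c³, (c³d²)⁶ = c²d², (c³d²)⁷ = cd⁴, (c³d²)⁸ = d, (c³d²)⁹ = c³d³, (c³d²)¹⁰ = c², (c³d²)¹¹ = cd², (c³d²)¹² = d⁴, (c³d²)¹³ = c³d, (c³d²)¹⁴ = c²d³, (c³d²)¹⁵ = c, (c³d²)¹⁶ = d², (c³d²)¹⁷ = c³d⁴, (c³d²)¹⁸ = c²d, (c³d²)¹⁹ = cd³, (c³d²)²⁰ = e.
The smallest positive k with (c³d²)ᵏ = e is 20.

Answer: 20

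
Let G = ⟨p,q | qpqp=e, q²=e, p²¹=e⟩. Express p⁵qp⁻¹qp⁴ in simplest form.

Multiply left to right, reducing at each step:
  (p⁵) · q = p⁵q
  (p⁵q) · p⁻¹ = p⁶q
  (p⁶q) · q = p⁶
  (p⁶) · p⁴ = p¹⁰

Answer: p¹⁰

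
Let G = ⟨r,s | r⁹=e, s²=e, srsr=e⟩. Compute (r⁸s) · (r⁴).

Compute (r⁸s) · (r⁴) by multiplying left to right and reducing via the relations at each step:
  (r⁸s) · r⁴ = r⁴s

Answer: r⁴s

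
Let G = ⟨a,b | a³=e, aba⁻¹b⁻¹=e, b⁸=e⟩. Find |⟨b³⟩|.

|⟨b³⟩| equals the order of b³. Compute successive powers until reaching e:
  (b³)¹ = b³, (b³)² = b⁶, (b³)³ = b, (b³)⁴ = b⁴, (b³)⁵ = b⁷, (b³)⁶ = b², (b³)⁷ = b⁵, (b³)⁸ = e.
The smallest positive k with (b³)ᵏ = e is 8, so |⟨b³⟩| = 8.

Answer: 8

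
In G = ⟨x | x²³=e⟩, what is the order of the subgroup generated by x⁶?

|⟨x⁶⟩| equals the order of x⁶. Compute successive powers until reaching e:
  (x⁶)¹ = x⁶, (x⁶)² = x¹², (x⁶)³ = x¹⁸, (x⁶)⁴ = x, (x⁶)⁵ = x⁷, (x⁶)⁶ = x¹³, (x⁶)⁷ = x¹⁹, (x⁶)⁸ = x², (x⁶)⁹ = x⁸, (x⁶)¹⁰ = x¹⁴, (x⁶)¹¹ = x²⁰, (x⁶)¹² = x³, (x⁶)¹³ = x⁹, (x⁶)¹⁴ = x¹⁵, (x⁶)¹⁵ = x²¹, (x⁶)¹⁶ = x⁴, (x⁶)¹⁷ = x¹⁰, (x⁶)¹⁸ = x¹⁶, (x⁶)¹⁹ = x²², (x⁶)²⁰ = x⁵, (x⁶)²¹ = x¹¹, (x⁶)²² = x¹⁷, (x⁶)²³ = e.
The smallest positive k with (x⁶)ᵏ = e is 23, so |⟨x⁶⟩| = 23.

Answer: 23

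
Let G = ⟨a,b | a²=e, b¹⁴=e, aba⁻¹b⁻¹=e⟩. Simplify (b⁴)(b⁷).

Compute (b⁴) · (b⁷) by multiplying left to right and reducing via the relations at each step:
  (b⁴) · b⁷ = b¹¹

Answer: b¹¹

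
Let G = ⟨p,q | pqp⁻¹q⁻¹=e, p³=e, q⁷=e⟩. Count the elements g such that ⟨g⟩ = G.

G is cyclic of order 21. An element generates G iff its order is 21, and a cyclic group of order 21 has exactly φ(21) = 12 such elements.

Answer: 12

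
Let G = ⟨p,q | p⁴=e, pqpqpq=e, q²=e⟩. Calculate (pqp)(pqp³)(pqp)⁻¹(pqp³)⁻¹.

[(pqp), (pqp³)] = (pqp)·(pqp³)·(pqp)⁻¹·(pqp³)⁻¹.
  (pqp) · (pqp³) = p²qp²q
  (p²qp²q) · (p³qp³) = p³qp
  (p³qp) · (pqp³) = qp²q

Answer: qp²q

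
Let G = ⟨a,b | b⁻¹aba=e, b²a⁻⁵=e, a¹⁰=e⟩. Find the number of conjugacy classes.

The conjugacy classes (representative and size) are:
  [e] (size 1), [a] (size 2), [a⁸] (size 2), [a⁷] (size 2), [a⁴] (size 2), [a⁵] (size 1), [a⁴b] (size 5), [a²b⁻¹] (size 5).
Class equation: 1 + 2 + 2 + 2 + 2 + 1 + 5 + 5 = 20 = |G|. So G has 8 conjugacy classes.

Answer: 8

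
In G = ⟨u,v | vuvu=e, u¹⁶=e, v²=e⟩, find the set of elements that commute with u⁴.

⟨u⁴⟩ ⊆ C_G(u⁴) since powers of u⁴ commute with u⁴; so |C_G(u⁴)| ≥ |⟨u⁴⟩| = 4.
By orbit–stabilizer, |C_G(u⁴)| = |G| / |conj. class of u⁴| = 32 / 2 = 16.
The 16 elements commuting with u⁴ are {e, u, u², u³, u⁴, u⁵, u⁶, u⁷, u⁸, u⁹, u¹⁰, u¹¹, u¹², u¹³, u¹⁴, u¹⁵}.

Answer: {e, u, u², u³, u⁴, u⁵, u⁶, u⁷, u⁸, u⁹, u¹⁰, u¹¹, u¹², u¹³, u¹⁴, u¹⁵}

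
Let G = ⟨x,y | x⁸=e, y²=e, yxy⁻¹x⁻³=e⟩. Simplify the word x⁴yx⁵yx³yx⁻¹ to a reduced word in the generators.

Multiply left to right, reducing at each step:
  (x⁴) · y = x⁴y
  (x⁴y) · x⁵ = x³y
  (x³y) · y = x³
  (x³) · x³ = x⁶
  (x⁶) · y = x⁶y
  (x⁶y) · x⁻¹ = x³y

Answer: x³y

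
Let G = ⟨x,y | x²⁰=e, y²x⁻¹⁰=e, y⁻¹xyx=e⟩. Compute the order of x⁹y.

Compute successive powers until reaching e:
  (x⁹y)¹ = x⁹y, (x⁹y)² = x¹⁰, (x⁹y)³ = x⁹y⁻¹, (x⁹y)⁴ = e.
The smallest positive k with (x⁹y)ᵏ = e is 4.

Answer: 4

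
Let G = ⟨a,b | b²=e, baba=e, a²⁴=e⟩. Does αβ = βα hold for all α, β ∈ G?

a·b = ab but b·a = a²³b, so a·b ≠ b·a and G is not abelian.

Answer: No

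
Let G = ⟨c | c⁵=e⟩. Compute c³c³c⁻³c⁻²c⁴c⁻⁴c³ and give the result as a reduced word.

Multiply left to right, reducing at each step:
  (c³) · c³ = c
  c · c⁻³ = c³
  (c³) · c⁻² = c
  c · c⁴ = e
  e · c⁻⁴ = c
  c · c³ = c⁴

Answer: c⁴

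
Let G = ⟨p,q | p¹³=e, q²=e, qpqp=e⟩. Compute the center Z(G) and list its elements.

An element z ∈ Z(G) iff z commutes with every generator.
For example e is central: e·p = p = p·e; e·q = q = q·e.
Whereas p ∉ Z(G) since p·q = pq ≠ p¹²q = q·p.
Checking each of the 26 elements this way gives Z(G) = {e}, of order 1.

Answer: {e}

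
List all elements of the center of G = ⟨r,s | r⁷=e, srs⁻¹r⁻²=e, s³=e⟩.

An element z ∈ Z(G) iff z commutes with every generator.
For example e is central: e·r = r = r·e; e·s = s = s·e.
Whereas r ∉ Z(G) since r·s = rs ≠ r²s = s·r.
Checking each of the 21 elements this way gives Z(G) = {e}, of order 1.

Answer: {e}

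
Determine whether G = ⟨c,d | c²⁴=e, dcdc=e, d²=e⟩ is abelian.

c·d = cd but d·c = c²³d, so c·d ≠ d·c and G is not abelian.

Answer: No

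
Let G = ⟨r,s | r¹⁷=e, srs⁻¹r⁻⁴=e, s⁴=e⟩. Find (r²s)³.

Compute successive powers of (r²s), reducing at each step:
  (r²s)²: (r²s) · r² = r¹⁰s;   (r¹⁰s) · s = r¹⁰s²
  (r²s)³: (r¹⁰s²) · r² = r⁸s²;   (r⁸s²) · s = r⁸s³

Answer: r⁸s³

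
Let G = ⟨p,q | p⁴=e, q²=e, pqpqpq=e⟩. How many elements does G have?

Enumerate words in the generators, reducing via the relations: the distinct elements are
  {e, p, q, pq, p², p³, qp, pqp, p²q, p³q, qp², qp³, pqp², pqp³, p²qp, p³qp, qp²q, pqp²q, p²qp², p²qp³, p³qp², p³qp³, p²qp²q, p³qp²q}.
No further products give new elements, so |G| = 24.

Answer: 24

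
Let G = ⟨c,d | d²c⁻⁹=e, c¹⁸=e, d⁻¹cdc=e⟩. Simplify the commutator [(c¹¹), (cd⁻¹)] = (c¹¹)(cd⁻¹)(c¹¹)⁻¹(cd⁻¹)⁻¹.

[(c¹¹), (cd⁻¹)] = (c¹¹)·(cd⁻¹)·(c¹¹)⁻¹·(cd⁻¹)⁻¹.
  (c¹¹) · (cd⁻¹) = c³d
  (c³d) · (c⁷) = c⁵d⁻¹
  (c⁵d⁻¹) · (cd) = c⁴

Answer: c⁴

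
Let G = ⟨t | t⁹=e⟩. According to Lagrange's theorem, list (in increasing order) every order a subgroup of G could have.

|G| = 9 = 3². By Lagrange's theorem the order of any subgroup divides 9; the divisors of 9 are 1, 3, 9.

Answer: 1, 3, 9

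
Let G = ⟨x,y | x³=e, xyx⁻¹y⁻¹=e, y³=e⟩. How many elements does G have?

Enumerate words in the generators, reducing via the relations: the distinct elements are
  {e, x, y, xy, x², y², xy², x²y, x²y²}.
No further products give new elements, so |G| = 9.

Answer: 9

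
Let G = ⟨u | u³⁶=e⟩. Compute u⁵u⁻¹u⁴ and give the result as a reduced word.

Multiply left to right, reducing at each step:
  (u⁵) · u⁻¹ = u⁴
  (u⁴) · u⁴ = u⁸

Answer: u⁸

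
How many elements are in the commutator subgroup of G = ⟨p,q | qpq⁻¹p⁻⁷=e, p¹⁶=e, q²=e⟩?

G' = [G, G] is generated by all commutators. The generator-pair commutators are: [p, q] = p¹⁰.
The subgroup they normally generate is {e, p², p⁴, p⁶, p⁸, p¹⁰, p¹², p¹⁴}, of order 8.
Check: |G/G'| = 32/8 = 4 is the order of the abelianisation.

Answer: 8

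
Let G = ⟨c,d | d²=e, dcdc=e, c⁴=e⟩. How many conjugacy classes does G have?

The conjugacy classes (representative and size) are:
  [e] (size 1), [c] (size 2), [c²] (size 1), [c²d] (size 2), [c³d] (size 2).
Class equation: 1 + 2 + 1 + 2 + 2 = 8 = |G|. So G has 5 conjugacy classes.

Answer: 5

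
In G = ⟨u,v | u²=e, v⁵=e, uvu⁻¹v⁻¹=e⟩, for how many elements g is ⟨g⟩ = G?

G is cyclic of order 10. An element generates G iff its order is 10, and a cyclic group of order 10 has exactly φ(10) = 4 such elements.

Answer: 4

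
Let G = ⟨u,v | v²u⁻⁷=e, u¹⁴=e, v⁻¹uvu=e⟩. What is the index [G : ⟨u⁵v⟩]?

First find ord(u⁵v) by computing successive powers:
  (u⁵v)¹ = u⁵v, (u⁵v)² = u⁷, (u⁵v)³ = u⁵v⁻¹, (u⁵v)⁴ = e.
So |⟨u⁵v⟩| = ord(u⁵v) = 4. With |G| = 28, by Lagrange [G : ⟨u⁵v⟩] = 28/4 = 7.

Answer: 7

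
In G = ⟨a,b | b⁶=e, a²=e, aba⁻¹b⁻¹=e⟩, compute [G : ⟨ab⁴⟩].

First find ord(ab⁴) by computing successive powers:
  (ab⁴)¹ = ab⁴, (ab⁴)² = b², (ab⁴)³ = a, (ab⁴)⁴ = b⁴, (ab⁴)⁵ = ab², (ab⁴)⁶ = e.
So |⟨ab⁴⟩| = ord(ab⁴) = 6. With |G| = 12, by Lagrange [G : ⟨ab⁴⟩] = 12/6 = 2.

Answer: 2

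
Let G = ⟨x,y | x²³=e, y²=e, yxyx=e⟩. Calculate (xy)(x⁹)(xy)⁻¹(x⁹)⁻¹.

[(xy), (x⁹)] = (xy)·(x⁹)·(xy)⁻¹·(x⁹)⁻¹.
  (xy) · (x⁹) = x¹⁵y
  (x¹⁵y) · (xy) = x¹⁴
  (x¹⁴) · (x¹⁴) = x⁵

Answer: x⁵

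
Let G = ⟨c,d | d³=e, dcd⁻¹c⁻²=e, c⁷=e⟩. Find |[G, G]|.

G' = [G, G] is generated by all commutators. The generator-pair commutators are: [c, d] = c⁶.
The subgroup they normally generate is {e, c, c², c³, c⁴, c⁵, c⁶}, of order 7.
Check: |G/G'| = 21/7 = 3 is the order of the abelianisation.

Answer: 7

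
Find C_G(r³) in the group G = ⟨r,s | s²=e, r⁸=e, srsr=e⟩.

⟨r³⟩ ⊆ C_G(r³) since powers of r³ commute with r³; so |C_G(r³)| ≥ |⟨r³⟩| = 8.
By orbit–stabilizer, |C_G(r³)| = |G| / |conj. class of r³| = 16 / 2 = 8.
The 8 elements commuting with r³ are {e, r, r², r³, r⁴, r⁵, r⁶, r⁷}.

Answer: {e, r, r², r³, r⁴, r⁵, r⁶, r⁷}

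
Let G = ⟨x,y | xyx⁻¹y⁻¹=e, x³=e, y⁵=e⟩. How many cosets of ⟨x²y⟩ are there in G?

First find ord(x²y) by computing successive powers:
  (x²y)¹ = x²y, (x²y)² = xy², (x²y)³ = y³, (x²y)⁴ = x²y⁴, (x²y)⁵ = x, (x²y)⁶ = y, (x²y)⁷ = x²y², (x²y)⁸ = xy³, (x²y)⁹ = y⁴, (x²y)¹⁰ = x², (x²y)¹¹ = xy, (x²y)¹² = y², (x²y)¹³ = x²y³, (x²y)¹⁴ = xy⁴, (x²y)¹⁵ = e.
So |⟨x²y⟩| = ord(x²y) = 15. With |G| = 15, by Lagrange [G : ⟨x²y⟩] = 15/15 = 1.

Answer: 1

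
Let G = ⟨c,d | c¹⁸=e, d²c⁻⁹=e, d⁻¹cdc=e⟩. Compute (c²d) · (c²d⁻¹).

Compute (c²d) · (c²d⁻¹) by multiplying left to right and reducing via the relations at each step:
  (c²d) · c² = d
  d · d⁻¹ = e

Answer: e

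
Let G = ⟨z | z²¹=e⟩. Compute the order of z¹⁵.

Compute successive powers until reaching e:
  (z¹⁵)¹ = z¹⁵, (z¹⁵)² = z⁹, (z¹⁵)³ = z³, (z¹⁵)⁴ = z¹⁸, (z¹⁵)⁵ = z¹², (z¹⁵)⁶ = z⁶, (z¹⁵)⁷ = e.
The smallest positive k with (z¹⁵)ᵏ = e is 7.

Answer: 7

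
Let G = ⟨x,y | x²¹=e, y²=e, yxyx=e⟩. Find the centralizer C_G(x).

⟨x⟩ ⊆ C_G(x) since powers of x commute with x; so |C_G(x)| ≥ |⟨x⟩| = 21.
By orbit–stabilizer, |C_G(x)| = |G| / |conj. class of x| = 42 / 2 = 21.
The 21 elements commuting with x are {e, x, x², x³, x⁴, x⁵, x⁶, x⁷, x⁸, x⁹, x¹⁰, x¹¹, x¹², x¹³, x¹⁴, x¹⁵, x¹⁶, x¹⁷, x¹⁸, x¹⁹, x²⁰}.

Answer: {e, x, x², x³, x⁴, x⁵, x⁶, x⁷, x⁸, x⁹, x¹⁰, x¹¹, x¹², x¹³, x¹⁴, x¹⁵, x¹⁶, x¹⁷, x¹⁸, x¹⁹, x²⁰}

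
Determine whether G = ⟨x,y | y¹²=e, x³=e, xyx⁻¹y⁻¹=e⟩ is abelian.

Each pair of generators commutes: x·y = xy = y·x. Since the generators pairwise commute, every element of G commutes with every other, so G is abelian.

Answer: Yes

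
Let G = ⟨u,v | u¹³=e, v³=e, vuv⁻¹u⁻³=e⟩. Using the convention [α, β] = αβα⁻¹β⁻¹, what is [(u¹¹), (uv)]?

[(u¹¹), (uv)] = (u¹¹)·(uv)·(u¹¹)⁻¹·(uv)⁻¹.
  (u¹¹) · (uv) = u¹²v
  (u¹²v) · (u²) = u⁵v
  (u⁵v) · (u⁴v²) = u⁴

Answer: u⁴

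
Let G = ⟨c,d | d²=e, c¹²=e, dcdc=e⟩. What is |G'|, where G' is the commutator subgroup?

G' = [G, G] is generated by all commutators. The generator-pair commutators are: [c, d] = c².
The subgroup they normally generate is {e, c², c⁴, c⁶, c⁸, c¹⁰}, of order 6.
Check: |G/G'| = 24/6 = 4 is the order of the abelianisation.

Answer: 6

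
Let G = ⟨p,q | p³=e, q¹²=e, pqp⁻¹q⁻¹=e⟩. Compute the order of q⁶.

Compute successive powers until reaching e:
  (q⁶)¹ = q⁶, (q⁶)² = e.
The smallest positive k with (q⁶)ᵏ = e is 2.

Answer: 2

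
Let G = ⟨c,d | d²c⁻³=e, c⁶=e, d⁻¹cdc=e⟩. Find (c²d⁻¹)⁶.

Compute successive powers of (c²d⁻¹), reducing at each step:
  (c²d⁻¹)²: (c²d⁻¹) · c² = d⁻¹;   (d⁻¹) · d⁻¹ = c³
  (c²d⁻¹)³: (c³) · c² = c⁵;   (c⁵) · d⁻¹ = c²d
  (c²d⁻¹)⁴: (c²d) · c² = d;   d · d⁻¹ = e
  (c²d⁻¹)⁵: e · c² = c²;   (c²) · d⁻¹ = c²d⁻¹
  (c²d⁻¹)⁶: (c²d⁻¹) · c² = d⁻¹;   (d⁻¹) · d⁻¹ = c³

Answer: c³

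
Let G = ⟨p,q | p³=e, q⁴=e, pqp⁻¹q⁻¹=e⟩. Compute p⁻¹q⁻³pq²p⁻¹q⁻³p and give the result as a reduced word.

Multiply left to right, reducing at each step:
  (p²) · q⁻³ = p²q
  (p²q) · p = q
  q · q² = q³
  (q³) · p⁻¹ = p²q³
  (p²q³) · q⁻³ = p²
  (p²) · p = e

Answer: e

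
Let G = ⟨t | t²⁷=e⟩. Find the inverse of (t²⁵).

The order of (t²⁵) is 27 (smallest k with (t²⁵)ᵏ = e), so (t²⁵)⁻¹ = (t²⁵)²⁶ = t².
Check: (t²⁵) · (t²) → (t²⁵) · t² = e, giving e as required.

Answer: t²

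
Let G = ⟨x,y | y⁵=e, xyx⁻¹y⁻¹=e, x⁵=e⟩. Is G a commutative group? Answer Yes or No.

Each pair of generators commutes: x·y = xy = y·x. Since the generators pairwise commute, every element of G commutes with every other, so G is abelian.

Answer: Yes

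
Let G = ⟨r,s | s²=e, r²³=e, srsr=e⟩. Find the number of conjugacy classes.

The conjugacy classes (representative and size) are:
  [e] (size 1), [r] (size 2), [r²¹] (size 2), [r²⁰] (size 2), [r⁴] (size 2), [r¹⁸] (size 2), [r⁶] (size 2), [r¹⁶] (size 2), [r⁸] (size 2), [r⁹] (size 2), [r¹⁰] (size 2), [r¹²] (size 2), [r¹⁸s] (size 23).
Class equation: 1 + 2 + 2 + 2 + 2 + 2 + 2 + 2 + 2 + 2 + 2 + 2 + 23 = 46 = |G|. So G has 13 conjugacy classes.

Answer: 13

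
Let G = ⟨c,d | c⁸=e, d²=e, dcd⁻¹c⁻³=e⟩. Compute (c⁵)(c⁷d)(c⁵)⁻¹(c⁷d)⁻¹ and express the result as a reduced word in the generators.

[(c⁵), (c⁷d)] = (c⁵)·(c⁷d)·(c⁵)⁻¹·(c⁷d)⁻¹.
  (c⁵) · (c⁷d) = c⁴d
  (c⁴d) · (c³) = c⁵d
  (c⁵d) · (c³d) = c⁶

Answer: c⁶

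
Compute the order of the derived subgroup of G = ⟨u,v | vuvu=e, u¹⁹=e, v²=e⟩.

G' = [G, G] is generated by all commutators. The generator-pair commutators are: [u, v] = u².
The subgroup they normally generate is {e, u, u², u³, u⁴, u⁵, u⁶, u⁷, u⁸, u⁹, u¹⁰, u¹¹, u¹², u¹³, u¹⁴, u¹⁵, u¹⁶, u¹⁷, u¹⁸}, of order 19.
Check: |G/G'| = 38/19 = 2 is the order of the abelianisation.

Answer: 19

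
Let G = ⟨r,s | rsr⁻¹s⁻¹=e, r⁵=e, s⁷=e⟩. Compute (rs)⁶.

Compute successive powers of (rs), reducing at each step:
  (rs)²: (rs) · r = r²s;   (r²s) · s = r²s²
  (rs)³: (r²s²) · r = r³s²;   (r³s²) · s = r³s³
  (rs)⁴: (r³s³) · r = r⁴s³;   (r⁴s³) · s = r⁴s⁴
  (rs)⁵: (r⁴s⁴) · r = s⁴;   (s⁴) · s = s⁵
  (rs)⁶: (s⁵) · r = rs⁵;   (rs⁵) · s = rs⁶

Answer: rs⁶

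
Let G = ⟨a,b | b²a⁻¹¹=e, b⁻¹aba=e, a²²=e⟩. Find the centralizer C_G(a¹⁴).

⟨a¹⁴⟩ ⊆ C_G(a¹⁴) since powers of a¹⁴ commute with a¹⁴; so |C_G(a¹⁴)| ≥ |⟨a¹⁴⟩| = 11.
By orbit–stabilizer, |C_G(a¹⁴)| = |G| / |conj. class of a¹⁴| = 44 / 2 = 22.
The 22 elements commuting with a¹⁴ are {e, a, a², a³, a⁴, a⁵, a⁶, a⁷, a⁸, a⁹, a¹⁰, a¹¹, a¹², a¹³, a¹⁴, a¹⁵, a¹⁶, a¹⁷, a¹⁸, a¹⁹, a²⁰, a²¹}.

Answer: {e, a, a², a³, a⁴, a⁵, a⁶, a⁷, a⁸, a⁹, a¹⁰, a¹¹, a¹², a¹³, a¹⁴, a¹⁵, a¹⁶, a¹⁷, a¹⁸, a¹⁹, a²⁰, a²¹}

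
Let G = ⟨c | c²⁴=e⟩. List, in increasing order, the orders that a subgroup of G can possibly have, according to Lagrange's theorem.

|G| = 24 = 2³ · 3. By Lagrange's theorem the order of any subgroup divides 24; the divisors of 24 are 1, 2, 3, 4, 6, 8, 12, 24.

Answer: 1, 2, 3, 4, 6, 8, 12, 24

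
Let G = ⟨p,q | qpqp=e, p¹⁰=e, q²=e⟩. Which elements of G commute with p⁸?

⟨p⁸⟩ ⊆ C_G(p⁸) since powers of p⁸ commute with p⁸; so |C_G(p⁸)| ≥ |⟨p⁸⟩| = 5.
By orbit–stabilizer, |C_G(p⁸)| = |G| / |conj. class of p⁸| = 20 / 2 = 10.
The 10 elements commuting with p⁸ are {e, p, p², p³, p⁴, p⁵, p⁶, p⁷, p⁸, p⁹}.

Answer: {e, p, p², p³, p⁴, p⁵, p⁶, p⁷, p⁸, p⁹}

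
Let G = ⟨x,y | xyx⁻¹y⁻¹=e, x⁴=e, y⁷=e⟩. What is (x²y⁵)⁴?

Compute successive powers of (x²y⁵), reducing at each step:
  (x²y⁵)²: (x²y⁵) · x² = y⁵;   (y⁵) · y⁵ = y³
  (x²y⁵)³: (y³) · x² = x²y³;   (x²y³) · y⁵ = x²y
  (x²y⁵)⁴: (x²y) · x² = y;   y · y⁵ = y⁶

Answer: y⁶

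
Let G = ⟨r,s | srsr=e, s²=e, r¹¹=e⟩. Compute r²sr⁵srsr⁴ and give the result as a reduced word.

Multiply left to right, reducing at each step:
  (r²) · s = r²s
  (r²s) · r⁵ = r⁸s
  (r⁸s) · s = r⁸
  (r⁸) · r = r⁹
  (r⁹) · s = r⁹s
  (r⁹s) · r⁴ = r⁵s

Answer: r⁵s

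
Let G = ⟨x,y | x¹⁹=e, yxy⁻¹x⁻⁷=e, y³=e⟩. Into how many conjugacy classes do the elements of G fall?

The conjugacy classes (representative and size) are:
  [e] (size 1), [x¹¹] (size 3), [x¹⁴] (size 3), [x⁶] (size 3), [x¹⁷] (size 3), [x¹²] (size 3), [x¹⁰] (size 3), [x²y] (size 19), [x¹⁸y²] (size 19).
Class equation: 1 + 3 + 3 + 3 + 3 + 3 + 3 + 19 + 19 = 57 = |G|. So G has 9 conjugacy classes.

Answer: 9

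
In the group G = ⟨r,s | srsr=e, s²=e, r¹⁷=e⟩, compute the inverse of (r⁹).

The order of (r⁹) is 17 (smallest k with (r⁹)ᵏ = e), so (r⁹)⁻¹ = (r⁹)¹⁶ = r⁸.
Check: (r⁹) · (r⁸) → (r⁹) · r⁸ = e, giving e as required.

Answer: r⁸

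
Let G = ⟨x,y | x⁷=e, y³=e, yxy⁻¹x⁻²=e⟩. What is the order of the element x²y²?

Compute successive powers until reaching e:
  (x²y²)¹ = x²y², (x²y²)² = x³y, (x²y²)³ = e.
The smallest positive k with (x²y²)ᵏ = e is 3.

Answer: 3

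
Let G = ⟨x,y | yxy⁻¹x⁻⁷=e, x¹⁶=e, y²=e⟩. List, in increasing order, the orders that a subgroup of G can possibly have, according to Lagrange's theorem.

|G| = 32 = 2⁵. By Lagrange's theorem the order of any subgroup divides 32; the divisors of 32 are 1, 2, 4, 8, 16, 32.

Answer: 1, 2, 4, 8, 16, 32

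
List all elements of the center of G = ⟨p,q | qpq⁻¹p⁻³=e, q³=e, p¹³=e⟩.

An element z ∈ Z(G) iff z commutes with every generator.
For example e is central: e·p = p = p·e; e·q = q = q·e.
Whereas p ∉ Z(G) since p·q = pq ≠ p³q = q·p.
Checking each of the 39 elements this way gives Z(G) = {e}, of order 1.

Answer: {e}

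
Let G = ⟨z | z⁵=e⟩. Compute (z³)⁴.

Compute successive powers of (z³), reducing at each step:
  (z³)²: (z³) · z³ = z
  (z³)³: z · z³ = z⁴
  (z³)⁴: (z⁴) · z³ = z²

Answer: z²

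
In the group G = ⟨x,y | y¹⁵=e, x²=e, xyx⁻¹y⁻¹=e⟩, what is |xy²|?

Compute successive powers until reaching e:
  (xy²)¹ = xy², (xy²)² = y⁴, (xy²)³ = xy⁶, (xy²)⁴ = y⁸, (xy²)⁵ = xy¹⁰, (xy²)⁶ = y¹², (xy²)⁷ = xy¹⁴, (xy²)⁸ = y, (xy²)⁹ = xy³, (xy²)¹⁰ = y⁵, (xy²)¹¹ = xy⁷, (xy²)¹² = y⁹, (xy²)¹³ = xy¹¹, (xy²)¹⁴ = y¹³, (xy²)¹⁵ = x, (xy²)¹⁶ = y², (xy²)¹⁷ = xy⁴, (xy²)¹⁸ = y⁶, (xy²)¹⁹ = xy⁸, (xy²)²⁰ = y¹⁰, (xy²)²¹ = xy¹², (xy²)²² = y¹⁴, (xy²)²³ = xy, (xy²)²⁴ = y³, (xy²)²⁵ = xy⁵, (xy²)²⁶ = y⁷, (xy²)²⁷ = xy⁹, (xy²)²⁸ = y¹¹, (xy²)²⁹ = xy¹³, (xy²)³⁰ = e.
The smallest positive k with (xy²)ᵏ = e is 30.

Answer: 30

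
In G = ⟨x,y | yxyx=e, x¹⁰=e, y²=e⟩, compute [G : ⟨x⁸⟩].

First find ord(x⁸) by computing successive powers:
  (x⁸)¹ = x⁸, (x⁸)² = x⁶, (x⁸)³ = x⁴, (x⁸)⁴ = x², (x⁸)⁵ = e.
So |⟨x⁸⟩| = ord(x⁸) = 5. With |G| = 20, by Lagrange [G : ⟨x⁸⟩] = 20/5 = 4.

Answer: 4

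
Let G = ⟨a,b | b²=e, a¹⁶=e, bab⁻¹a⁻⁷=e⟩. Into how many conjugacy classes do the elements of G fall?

The conjugacy classes (representative and size) are:
  [e] (size 1), [a] (size 2), [a¹⁴] (size 2), [a³] (size 2), [a⁴] (size 2), [a¹⁰] (size 2), [a⁸] (size 1), [a⁹] (size 2), [a¹¹] (size 2), [a¹⁰b] (size 8), [ab] (size 8).
Class equation: 1 + 2 + 2 + 2 + 2 + 2 + 1 + 2 + 2 + 8 + 8 = 32 = |G|. So G has 11 conjugacy classes.

Answer: 11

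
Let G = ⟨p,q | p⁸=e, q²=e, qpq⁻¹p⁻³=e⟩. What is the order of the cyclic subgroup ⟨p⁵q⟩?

|⟨p⁵q⟩| equals the order of p⁵q. Compute successive powers until reaching e:
  (p⁵q)¹ = p⁵q, (p⁵q)² = p⁴, (p⁵q)³ = pq, (p⁵q)⁴ = e.
The smallest positive k with (p⁵q)ᵏ = e is 4, so |⟨p⁵q⟩| = 4.

Answer: 4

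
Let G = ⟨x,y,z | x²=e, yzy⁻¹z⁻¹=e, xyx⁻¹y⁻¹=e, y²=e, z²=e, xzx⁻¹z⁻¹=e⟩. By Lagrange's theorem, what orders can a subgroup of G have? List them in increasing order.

|G| = 8 = 2³. By Lagrange's theorem the order of any subgroup divides 8; the divisors of 8 are 1, 2, 4, 8.

Answer: 1, 2, 4, 8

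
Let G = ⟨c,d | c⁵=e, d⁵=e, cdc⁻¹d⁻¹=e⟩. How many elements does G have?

Enumerate words in the generators, reducing via the relations: the distinct elements are
  {c, d, e, cd, c², c³, c⁴, d², d³, d⁴, cd², cd³, cd⁴, c²d, c³d, c⁴d, c²d², c²d³, c²d⁴, c³d², c³d³, c³d⁴, c⁴d², c⁴d³, c⁴d⁴}.
No further products give new elements, so |G| = 25.

Answer: 25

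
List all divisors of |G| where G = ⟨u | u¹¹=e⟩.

|G| = 11 = 11. By Lagrange's theorem the order of any subgroup divides 11; the divisors of 11 are 1, 11.

Answer: 1, 11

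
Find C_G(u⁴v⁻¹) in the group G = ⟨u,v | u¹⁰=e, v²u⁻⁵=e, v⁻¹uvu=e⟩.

⟨u⁴v⁻¹⟩ ⊆ C_G(u⁴v⁻¹) since powers of u⁴v⁻¹ commute with u⁴v⁻¹; so |C_G(u⁴v⁻¹)| ≥ |⟨u⁴v⁻¹⟩| = 4.
By orbit–stabilizer, |C_G(u⁴v⁻¹)| = |G| / |conj. class of u⁴v⁻¹| = 20 / 5 = 4.
The 4 elements commuting with u⁴v⁻¹ are {e, u⁵, u⁴v, u⁴v⁻¹}.

Answer: {e, u⁵, u⁴v, u⁴v⁻¹}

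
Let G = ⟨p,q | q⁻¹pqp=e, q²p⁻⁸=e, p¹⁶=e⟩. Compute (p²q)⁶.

Compute successive powers of (p²q), reducing at each step:
  (p²q)²: (p²q) · p² = q;   q · q = p⁸
  (p²q)³: (p⁸) · p² = p¹⁰;   (p¹⁰) · q = p²q⁻¹
  (p²q)⁴: (p²q⁻¹) · p² = q⁻¹;   (q⁻¹) · q = e
  (p²q)⁵: e · p² = p²;   (p²) · q = p²q
  (p²q)⁶: (p²q) · p² = q;   q · q = p⁸

Answer: p⁸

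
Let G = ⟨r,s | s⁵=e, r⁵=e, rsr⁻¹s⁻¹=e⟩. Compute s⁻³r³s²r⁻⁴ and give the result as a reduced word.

Multiply left to right, reducing at each step:
  (s²) · r³ = r³s²
  (r³s²) · s² = r³s⁴
  (r³s⁴) · r⁻⁴ = r⁴s⁴

Answer: r⁴s⁴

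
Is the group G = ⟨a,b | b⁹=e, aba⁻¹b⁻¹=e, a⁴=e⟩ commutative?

Each pair of generators commutes: a·b = ab = b·a. Since the generators pairwise commute, every element of G commutes with every other, so G is abelian.

Answer: Yes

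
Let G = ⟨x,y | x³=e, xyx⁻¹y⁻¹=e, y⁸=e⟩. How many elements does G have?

Enumerate words in the generators, reducing via the relations: the distinct elements are
  {e, x, y, xy, x², y², y³, y⁴, y⁵, y⁶, y⁷, xy², xy³, xy⁴, xy⁵, xy⁶, xy⁷, x²y, x²y², x²y³, x²y⁴, x²y⁵, x²y⁶, x²y⁷}.
No further products give new elements, so |G| = 24.

Answer: 24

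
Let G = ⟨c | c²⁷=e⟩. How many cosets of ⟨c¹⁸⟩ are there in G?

First find ord(c¹⁸) by computing successive powers:
  (c¹⁸)¹ = c¹⁸, (c¹⁸)² = c⁹, (c¹⁸)³ = e.
So |⟨c¹⁸⟩| = ord(c¹⁸) = 3. With |G| = 27, by Lagrange [G : ⟨c¹⁸⟩] = 27/3 = 9.

Answer: 9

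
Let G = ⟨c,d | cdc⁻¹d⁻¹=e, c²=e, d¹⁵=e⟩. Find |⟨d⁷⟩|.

|⟨d⁷⟩| equals the order of d⁷. Compute successive powers until reaching e:
  (d⁷)¹ = d⁷, (d⁷)² = d¹⁴, (d⁷)³ = d⁶, (d⁷)⁴ = d¹³, (d⁷)⁵ = d⁵, (d⁷)⁶ = d¹², (d⁷)⁷ = d⁴, (d⁷)⁸ = d¹¹, (d⁷)⁹ = d³, (d⁷)¹⁰ = d¹⁰, (d⁷)¹¹ = d², (d⁷)¹² = d⁹, (d⁷)¹³ = d, (d⁷)¹⁴ = d⁸, (d⁷)¹⁵ = e.
The smallest positive k with (d⁷)ᵏ = e is 15, so |⟨d⁷⟩| = 15.

Answer: 15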